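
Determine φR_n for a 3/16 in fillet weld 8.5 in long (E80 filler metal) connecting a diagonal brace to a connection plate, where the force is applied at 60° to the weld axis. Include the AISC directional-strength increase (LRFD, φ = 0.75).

φR_n ≈ 56.9 kips

E80XX → F_EXX = 80 ksi.
t_e = 0.707 × 0.1875 = 0.1326 in; A_we = 0.1326 × 8.5 = 1.127 in².
Directional factor: 1.0 + 0.5 sin^1.5(60°) = 1.403.
F_nw = 0.6 × 80 × 1.403 = 67.34 ksi.
φR_n = 0.75 × 67.34 × 1.127 = 56.91 kips.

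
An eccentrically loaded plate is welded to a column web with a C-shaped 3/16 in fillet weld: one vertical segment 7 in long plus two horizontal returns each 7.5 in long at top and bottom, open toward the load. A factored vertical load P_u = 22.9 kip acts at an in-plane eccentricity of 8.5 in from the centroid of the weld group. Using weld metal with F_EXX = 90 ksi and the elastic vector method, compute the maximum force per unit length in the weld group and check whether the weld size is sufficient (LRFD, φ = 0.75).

Total weld length L_w = 22 in. Treat welds as unit-width lines.
Centroid: x̄ = 2×7.5×3.75 / 22 = 2.557 in from the vertical weld.
Polar moment about centroid: J = I_x + I_y = [7³/12 + 2×7.5×3.5²] + [7×2.557² + 2(7.5³/12 + 7.5×1.193²)] = 349.8 in³.
Direct shear f_v = P/L_w = 22.9 / 22 = 1.041 kip/in (vertical).
Torsion M = P·e = 22.9 × 8.5 = 194.65 kip·in.
Critical point at (x, y) = (4.943, 3.5) from centroid. f_tx = M·y/J = 1.948 kip/in; f_ty = M·x/J = 2.751 kip/in.
Resultant f_max = √[f_tx² + (f_v + f_ty)²] = √[1.948² + (1.041 + 2.751)²] = 4.263 kip/in.
Capacity per unit length: φr_n = 0.75 × 0.6 × 90 × (0.707 × 0.1875) = 5.369 kip/in.
4.263 ≤ 5.369 → adequate.

f_max ≈ 4.26 kip/in; adequate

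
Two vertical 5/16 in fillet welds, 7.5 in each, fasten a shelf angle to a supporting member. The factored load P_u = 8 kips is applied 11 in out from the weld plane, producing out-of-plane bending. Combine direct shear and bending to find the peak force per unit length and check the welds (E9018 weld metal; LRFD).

f_max ≈ 4.72 kip/in; adequate

E90XX → F_EXX = 90 ksi.
L_w = 2 × 7.5 = 15 in; section modulus (unit throat) S = 2 × L²/6 = 18.75 in².
Direct shear f_v = P/L_w = 8/15 = 0.5333 kip/in.
Moment M = P × e = 8 × 11 = 88 kip·in; bending f_b = M/S = 4.693 kip/in.
f_max = √(f_v² + f_b²) = √(0.5333² + 4.693²) = 4.724 kip/in.
φr_n = 0.75 × 0.6 × 90 × (0.707 × 0.3125) = 8.948 kip/in → adequate.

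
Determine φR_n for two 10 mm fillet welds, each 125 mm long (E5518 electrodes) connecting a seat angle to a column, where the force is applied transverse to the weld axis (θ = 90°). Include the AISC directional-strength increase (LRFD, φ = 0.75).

φR_n ≈ 656 kN

E55XX → F_EXX = 550 MPa.
t_e = 0.707 × 10 = 7.07 mm; A_we = 7.07 × 250 = 1767 mm².
Directional factor: 1.0 + 0.5 sin^1.5(90°) = 1.5.
F_nw = 0.6 × 550 × 1.5 = 495 MPa.
φR_n = 0.75 × 495 × 1767 × 10⁻³ = 656.2 kN.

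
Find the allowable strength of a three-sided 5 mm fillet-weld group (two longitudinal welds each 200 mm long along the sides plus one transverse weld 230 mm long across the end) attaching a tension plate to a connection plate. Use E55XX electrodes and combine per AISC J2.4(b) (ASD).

E55XX → F_EXX = 550 MPa.
t_e = 0.707 × 5 = 3.535 mm.
R_nwl = 0.6 × 550 × 3.535 × 400 × 10⁻³ = 466.6 kN (longitudinal, 2 welds).
R_nwt = 0.6 × 550 × 3.535 × 230 × 10⁻³ = 268.3 kN (transverse, base value).
(i) R_nwl + R_nwt = 734.9 kN; (ii) 0.85 R_nwl + 1.5 R_nwt = 799.1 kN.
R_n = max = 799.1 kN [governs: (ii)]; R_n/Ω = 399.5 kN.

R_n/Ω ≈ 400 kN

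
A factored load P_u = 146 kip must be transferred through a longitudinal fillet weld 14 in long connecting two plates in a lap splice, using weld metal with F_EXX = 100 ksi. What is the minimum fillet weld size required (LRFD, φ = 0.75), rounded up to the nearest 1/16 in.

Total weld length L = 14 in.
Required throat t_e = P_u / (φ × 0.6 F_EXX × L) = 146 / (0.75 × 0.6 × 100 × 14) = 0.2317 in.
Required leg w = t_e / 0.707 = 0.3278 in → use 3/8 in.

w = 3/8 in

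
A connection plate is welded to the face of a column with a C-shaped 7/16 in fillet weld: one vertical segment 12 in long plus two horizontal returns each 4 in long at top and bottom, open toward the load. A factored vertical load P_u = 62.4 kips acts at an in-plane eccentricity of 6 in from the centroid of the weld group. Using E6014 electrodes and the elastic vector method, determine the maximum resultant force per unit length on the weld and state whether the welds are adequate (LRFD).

f_max ≈ 7.5 kip/in; adequate

E60XX → F_EXX = 60 ksi.
Total weld length L_w = 20 in. Treat welds as unit-width lines.
Centroid: x̄ = 2×4×2 / 20 = 0.8 in from the vertical weld.
Polar moment about centroid: J = I_x + I_y = [12³/12 + 2×4×6²] + [12×0.8² + 2(4³/12 + 4×1.2²)] = 461.9 in³.
Direct shear f_v = P/L_w = 62.4 / 20 = 3.12 kip/in (vertical).
Torsion M = P·e = 62.4 × 6 = 374.4 kip·in.
Critical point at (x, y) = (3.2, 6) from centroid. f_tx = M·y/J = 4.864 kip/in; f_ty = M·x/J = 2.594 kip/in.
Resultant f_max = √[f_tx² + (f_v + f_ty)²] = √[4.864² + (3.12 + 2.594)²] = 7.504 kip/in.
Capacity per unit length: φr_n = 0.75 × 0.6 × 60 × (0.707 × 0.4375) = 8.351 kip/in.
7.504 ≤ 8.351 → adequate.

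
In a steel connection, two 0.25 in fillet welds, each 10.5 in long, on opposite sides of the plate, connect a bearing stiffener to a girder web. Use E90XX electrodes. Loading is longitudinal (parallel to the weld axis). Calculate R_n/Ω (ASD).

E90XX → F_EXX = 90 ksi.
Effective throat t_e = 0.707 × 0.25 = 0.1767 in.
Total length L = 21 in; A_we = 0.1767 × 21 = 3.712 in².
F_nw = 0.6 F_EXX = 0.6 × 90 = 54 ksi.
R_n = 54 × 3.712 = 200.4 kip; R_n/Ω = 200.4/2.0 = 100.2 kip.

R_n/Ω ≈ 100 kip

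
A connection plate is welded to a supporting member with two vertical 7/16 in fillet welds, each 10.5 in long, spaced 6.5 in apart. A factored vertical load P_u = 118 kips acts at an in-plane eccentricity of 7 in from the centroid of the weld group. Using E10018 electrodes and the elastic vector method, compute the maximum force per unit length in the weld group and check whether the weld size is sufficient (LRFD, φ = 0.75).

f_max ≈ 16 kip/in; NOT adequate

E100XX → F_EXX = 100 ksi.
Total weld length L_w = 21 in. Treat welds as unit-width lines.
Polar moment about centroid: J = 2[d³/12 + d(b/2)²] = 2[10.5³/12 + 10.5×3.25²] = 414.8 in³.
Direct shear f_v = P/L_w = 118 / 21 = 5.619 kip/in (vertical).
Torsion M = P·e = 118 × 7 = 826 kip·in.
Critical point at (x, y) = (3.25, 5.25) from centroid. f_tx = M·y/J = 10.46 kip/in; f_ty = M·x/J = 6.473 kip/in.
Resultant f_max = √[f_tx² + (f_v + f_ty)²] = √[10.46² + (5.619 + 6.473)²] = 15.99 kip/in.
Capacity per unit length: φr_n = 0.75 × 0.6 × 100 × (0.707 × 0.4375) = 13.92 kip/in.
15.99 > 13.92 → NOT adequate.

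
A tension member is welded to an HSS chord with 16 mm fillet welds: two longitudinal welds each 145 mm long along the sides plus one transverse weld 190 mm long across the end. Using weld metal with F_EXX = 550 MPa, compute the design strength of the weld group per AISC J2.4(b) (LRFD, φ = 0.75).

t_e = 0.707 × 16 = 11.31 mm.
R_nwl = 0.6 × 550 × 11.31 × 290 × 10⁻³ = 1083 kN (longitudinal, 2 welds).
R_nwt = 0.6 × 550 × 11.31 × 190 × 10⁻³ = 709.3 kN (transverse, base value).
(i) R_nwl + R_nwt = 1792 kN; (ii) 0.85 R_nwl + 1.5 R_nwt = 1984 kN.
R_n = max = 1984 kN [governs: (ii)]; φR_n = 1488 kN.

φR_n ≈ 1490 kN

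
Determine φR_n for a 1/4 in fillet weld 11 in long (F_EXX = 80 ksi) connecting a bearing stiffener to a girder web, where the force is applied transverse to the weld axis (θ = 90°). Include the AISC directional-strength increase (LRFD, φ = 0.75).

t_e = 0.707 × 0.25 = 0.1767 in; A_we = 0.1767 × 11 = 1.944 in².
Directional factor: 1.0 + 0.5 sin^1.5(90°) = 1.5.
F_nw = 0.6 × 80 × 1.5 = 72 ksi.
φR_n = 0.75 × 72 × 1.944 = 105 kip.

φR_n ≈ 105 kip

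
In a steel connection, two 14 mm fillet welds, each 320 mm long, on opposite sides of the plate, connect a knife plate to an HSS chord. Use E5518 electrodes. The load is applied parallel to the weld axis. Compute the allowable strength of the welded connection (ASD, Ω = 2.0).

E55XX → F_EXX = 550 MPa.
Effective throat t_e = 0.707 × 14 = 9.898 mm.
Total length L = 640 mm; A_we = 9.898 × 640 = 6335 mm².
F_nw = 0.6 F_EXX = 0.6 × 550 = 330 MPa.
R_n = 330 × 6335 × 10⁻³ = 2090 kN; R_n/Ω = 2090/2.0 = 1045 kN.

R_n/Ω ≈ 1050 kN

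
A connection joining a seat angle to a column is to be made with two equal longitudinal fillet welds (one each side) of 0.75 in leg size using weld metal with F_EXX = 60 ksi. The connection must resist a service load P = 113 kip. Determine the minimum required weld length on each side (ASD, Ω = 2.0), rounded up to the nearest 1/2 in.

Throat t_e = 0.707 × 0.75 = 0.5302 in.
r_n/Ω = (0.6 × 60 × 0.5302) / 2.0 = 9.544 kip/in.
L_req = P / (r_n/Ω) = 113 / 9.544 = 11.84 in total.
Per side: 11.84 / 2 = 5.92 in.
Round up → use L = 6 in on each side.

L = 6 in on each side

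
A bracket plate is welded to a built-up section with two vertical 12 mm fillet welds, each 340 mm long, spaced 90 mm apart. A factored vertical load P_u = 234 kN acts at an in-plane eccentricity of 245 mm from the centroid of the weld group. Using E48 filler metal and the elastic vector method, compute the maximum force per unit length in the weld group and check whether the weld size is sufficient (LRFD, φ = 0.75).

f_max ≈ 1400 N/mm; adequate

E48XX → F_EXX = 480 MPa.
Total weld length L_w = 680 mm. Treat welds as unit-width lines.
Polar moment about centroid: J = 2[d³/12 + d(b/2)²] = 2[340³/12 + 340×45²] = 7928000 mm³.
Direct shear f_v = P/L_w = 234×10³ / 680 = 344.1 N/mm (vertical).
Torsion M = P·e = 234×10³ × 245 = 57330000 N·mm.
Critical point at (x, y) = (45, 170) from centroid. f_tx = M·y/J = 1229 N/mm; f_ty = M·x/J = 325.4 N/mm.
Resultant f_max = √[f_tx² + (f_v + f_ty)²] = √[1229² + (344.1 + 325.4)²] = 1400 N/mm.
Capacity per unit length: φr_n = 0.75 × 0.6 × 480 × (0.707 × 12) = 1833 N/mm.
1400 ≤ 1833 → adequate.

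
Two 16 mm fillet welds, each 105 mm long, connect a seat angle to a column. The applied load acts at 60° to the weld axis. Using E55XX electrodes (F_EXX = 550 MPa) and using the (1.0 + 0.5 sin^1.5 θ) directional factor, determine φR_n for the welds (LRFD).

t_e = 0.707 × 16 = 11.31 mm; A_we = 11.31 × 210 = 2376 mm².
Directional factor: 1.0 + 0.5 sin^1.5(60°) = 1.403.
F_nw = 0.6 × 550 × 1.403 = 463 MPa.
φR_n = 0.75 × 463 × 2376 × 10⁻³ = 824.9 kN.

φR_n ≈ 825 kN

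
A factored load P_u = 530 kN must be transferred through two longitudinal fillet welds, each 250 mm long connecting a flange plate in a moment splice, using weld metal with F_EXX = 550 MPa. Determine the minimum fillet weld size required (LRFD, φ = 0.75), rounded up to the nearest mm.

w = 7 mm

Total weld length L = 500 mm.
Required throat t_e = P_u / (φ × 0.6 F_EXX × L) = 530 / (0.75 × 0.6 × 550 × 500 × 10⁻³) = 4.283 mm.
Required leg w = t_e / 0.707 = 6.058 mm → use 7 mm.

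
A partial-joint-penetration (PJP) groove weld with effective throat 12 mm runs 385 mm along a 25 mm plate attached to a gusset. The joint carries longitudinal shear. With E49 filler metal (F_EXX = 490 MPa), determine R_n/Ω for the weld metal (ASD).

R_n/Ω ≈ 679 kN

Effective throat (given) t_e = 12 mm.
A_we = 12 × 385 = 4620 mm².
F_nw = 0.6 F_EXX = 294 MPa.
R_n/Ω = (294 × 4620) / 2.0 × 10⁻³ = 679.1 kN.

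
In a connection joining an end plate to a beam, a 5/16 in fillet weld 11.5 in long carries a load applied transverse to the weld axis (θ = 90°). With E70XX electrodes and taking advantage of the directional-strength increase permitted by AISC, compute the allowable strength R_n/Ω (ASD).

R_n/Ω ≈ 80 kip

E70XX → F_EXX = 70 ksi.
t_e = 0.707 × 0.3125 = 0.2209 in; A_we = 0.2209 × 11.5 = 2.541 in².
Directional factor: 1.0 + 0.5 sin^1.5(90°) = 1.5.
F_nw = 0.6 × 70 × 1.5 = 63 ksi.
R_n/Ω = (63 × 2.541) / 2.0 = 80.03 kip.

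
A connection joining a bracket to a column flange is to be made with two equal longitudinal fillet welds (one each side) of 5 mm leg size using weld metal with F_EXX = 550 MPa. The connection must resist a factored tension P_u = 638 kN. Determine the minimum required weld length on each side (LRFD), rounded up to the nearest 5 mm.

L = 365 mm on each side

Throat t_e = 0.707 × 5 = 3.535 mm.
φr_n = 0.75 × 0.6 × 550 × 3.535 × 10⁻³ = 0.8749 kN/mm.
L_req = P_u / φr_n = 638 / 0.8749 = 729.2 mm total.
Per side: 729.2 / 2 = 364.6 mm.
Round up → use L = 365 mm on each side.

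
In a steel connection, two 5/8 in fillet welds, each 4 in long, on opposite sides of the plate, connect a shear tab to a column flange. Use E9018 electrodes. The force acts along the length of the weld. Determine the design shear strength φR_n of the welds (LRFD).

E90XX → F_EXX = 90 ksi.
Effective throat t_e = 0.707 × 0.625 = 0.4419 in.
Total length L = 8 in; A_we = 0.4419 × 8 = 3.535 in².
F_nw = 0.6 F_EXX = 0.6 × 90 = 54 ksi.
φR_n = 0.75 × 54 × 3.535 = 143.2 kips.

φR_n ≈ 143 kips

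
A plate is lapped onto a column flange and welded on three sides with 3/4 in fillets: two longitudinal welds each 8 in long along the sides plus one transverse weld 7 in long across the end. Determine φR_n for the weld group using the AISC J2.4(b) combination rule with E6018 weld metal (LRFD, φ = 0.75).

E60XX → F_EXX = 60 ksi.
t_e = 0.707 × 0.75 = 0.5302 in.
R_nwl = 0.6 × 60 × 0.5302 × 16 = 305.4 kip (longitudinal, 2 welds).
R_nwt = 0.6 × 60 × 0.5302 × 7 = 133.6 kip (transverse, base value).
(i) R_nwl + R_nwt = 439 kip; (ii) 0.85 R_nwl + 1.5 R_nwt = 460 kip.
R_n = max = 460 kip [governs: (ii)]; φR_n = 345 kip.

φR_n ≈ 345 kip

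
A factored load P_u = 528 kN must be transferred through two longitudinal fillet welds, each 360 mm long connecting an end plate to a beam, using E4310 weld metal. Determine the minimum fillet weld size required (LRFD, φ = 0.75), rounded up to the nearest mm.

w = 6 mm

E43XX → F_EXX = 430 MPa.
Total weld length L = 720 mm.
Required throat t_e = P_u / (φ × 0.6 F_EXX × L) = 528 / (0.75 × 0.6 × 430 × 720 × 10⁻³) = 3.79 mm.
Required leg w = t_e / 0.707 = 5.36 mm → use 6 mm.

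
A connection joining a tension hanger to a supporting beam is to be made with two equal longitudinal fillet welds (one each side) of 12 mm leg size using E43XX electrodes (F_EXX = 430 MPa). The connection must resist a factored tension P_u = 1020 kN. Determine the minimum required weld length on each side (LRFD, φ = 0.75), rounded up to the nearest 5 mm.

L = 315 mm on each side

Throat t_e = 0.707 × 12 = 8.484 mm.
φr_n = 0.75 × 0.6 × 430 × 8.484 × 10⁻³ = 1.642 kN/mm.
L_req = P_u / φr_n = 1020 / 1.642 = 621.3 mm total.
Per side: 621.3 / 2 = 310.7 mm.
Round up → use L = 315 mm on each side.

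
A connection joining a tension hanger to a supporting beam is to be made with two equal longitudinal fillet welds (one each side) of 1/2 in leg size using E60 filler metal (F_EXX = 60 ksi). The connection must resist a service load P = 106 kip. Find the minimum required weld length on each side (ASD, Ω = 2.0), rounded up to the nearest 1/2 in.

L = 8.5 in on each side

Throat t_e = 0.707 × 0.5 = 0.3535 in.
r_n/Ω = (0.6 × 60 × 0.3535) / 2.0 = 6.363 kip/in.
L_req = P / (r_n/Ω) = 106 / 6.363 = 16.66 in total.
Per side: 16.66 / 2 = 8.329 in.
Round up → use L = 8.5 in on each side.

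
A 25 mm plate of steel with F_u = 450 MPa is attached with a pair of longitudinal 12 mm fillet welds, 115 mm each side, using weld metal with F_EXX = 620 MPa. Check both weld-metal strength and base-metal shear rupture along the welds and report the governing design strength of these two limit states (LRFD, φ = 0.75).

t_e = 0.707 × 12 = 8.484 mm; L = 230 mm.
Weld metal: φR_n = 0.75 × 0.6 × 620 × 8.484 × 230 × 10⁻³ = 544.4 kN.
Base metal (shear rupture): φR_n = 0.75 × 0.6 × 450 × 25 × 230 × 10⁻³ = 1164 kN.
Governing: weld metal.

φR_n ≈ 544 kN (weld metal governs)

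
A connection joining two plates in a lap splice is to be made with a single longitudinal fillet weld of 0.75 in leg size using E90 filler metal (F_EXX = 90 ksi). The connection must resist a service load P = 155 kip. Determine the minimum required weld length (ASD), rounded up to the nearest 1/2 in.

L = 11 in

Throat t_e = 0.707 × 0.75 = 0.5302 in.
r_n/Ω = (0.6 × 90 × 0.5302) / 2.0 = 14.32 kip/in.
L_req = P / (r_n/Ω) = 155 / 14.32 = 10.83 in total.
Round up → use L = 11 in.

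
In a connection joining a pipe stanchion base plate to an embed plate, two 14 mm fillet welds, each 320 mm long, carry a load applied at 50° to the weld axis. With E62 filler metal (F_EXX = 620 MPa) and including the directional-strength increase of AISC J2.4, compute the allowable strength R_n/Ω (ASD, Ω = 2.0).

t_e = 0.707 × 14 = 9.898 mm; A_we = 9.898 × 640 = 6335 mm².
Directional factor: 1.0 + 0.5 sin^1.5(50°) = 1.335.
F_nw = 0.6 × 620 × 1.335 = 496.7 MPa.
R_n/Ω = (496.7 × 6335) / 2.0 × 10⁻³ = 1573 kN.

R_n/Ω ≈ 1570 kN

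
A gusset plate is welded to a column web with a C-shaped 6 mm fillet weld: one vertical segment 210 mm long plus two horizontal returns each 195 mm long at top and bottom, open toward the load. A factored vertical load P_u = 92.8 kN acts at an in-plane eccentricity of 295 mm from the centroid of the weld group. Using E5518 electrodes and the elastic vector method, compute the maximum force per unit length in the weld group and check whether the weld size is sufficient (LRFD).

f_max ≈ 733 N/mm; adequate

E55XX → F_EXX = 550 MPa.
Total weld length L_w = 600 mm. Treat welds as unit-width lines.
Centroid: x̄ = 2×195×97.5 / 600 = 63.38 mm from the vertical weld.
Polar moment about centroid: J = I_x + I_y = [210³/12 + 2×195×105²] + [210×63.38² + 2(195³/12 + 195×34.12²)] = 7605000 mm³.
Direct shear f_v = P/L_w = 92.8×10³ / 600 = 154.7 N/mm (vertical).
Torsion M = P·e = 92.8×10³ × 295 = 27376000 N·mm.
Critical point at (x, y) = (131.6, 105) from centroid. f_tx = M·y/J = 378 N/mm; f_ty = M·x/J = 473.8 N/mm.
Resultant f_max = √[f_tx² + (f_v + f_ty)²] = √[378² + (154.7 + 473.8)²] = 733.4 N/mm.
Capacity per unit length: φr_n = 0.75 × 0.6 × 550 × (0.707 × 6) = 1050 N/mm.
733.4 ≤ 1050 → adequate.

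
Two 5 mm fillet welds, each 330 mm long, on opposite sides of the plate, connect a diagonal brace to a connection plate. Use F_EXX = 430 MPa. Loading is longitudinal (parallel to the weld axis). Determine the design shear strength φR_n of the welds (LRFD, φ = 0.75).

Effective throat t_e = 0.707 × 5 = 3.535 mm.
Total length L = 660 mm; A_we = 3.535 × 660 = 2333 mm².
F_nw = 0.6 F_EXX = 0.6 × 430 = 258 MPa.
φR_n = 0.75 × 258 × 2333 × 10⁻³ = 451.5 kN.

φR_n ≈ 451 kN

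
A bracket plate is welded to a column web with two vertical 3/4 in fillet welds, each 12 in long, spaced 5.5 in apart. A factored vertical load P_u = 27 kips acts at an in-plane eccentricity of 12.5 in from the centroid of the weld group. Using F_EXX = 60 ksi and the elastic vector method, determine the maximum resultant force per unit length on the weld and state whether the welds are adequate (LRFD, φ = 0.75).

Total weld length L_w = 24 in. Treat welds as unit-width lines.
Polar moment about centroid: J = 2[d³/12 + d(b/2)²] = 2[12³/12 + 12×2.75²] = 469.5 in³.
Direct shear f_v = P/L_w = 27 / 24 = 1.125 kip/in (vertical).
Torsion M = P·e = 27 × 12.5 = 337.5 kip·in.
Critical point at (x, y) = (2.75, 6) from centroid. f_tx = M·y/J = 4.313 kip/in; f_ty = M·x/J = 1.977 kip/in.
Resultant f_max = √[f_tx² + (f_v + f_ty)²] = √[4.313² + (1.125 + 1.977)²] = 5.313 kip/in.
Capacity per unit length: φr_n = 0.75 × 0.6 × 60 × (0.707 × 0.75) = 14.32 kip/in.
5.313 ≤ 14.32 → adequate.

f_max ≈ 5.31 kip/in; adequate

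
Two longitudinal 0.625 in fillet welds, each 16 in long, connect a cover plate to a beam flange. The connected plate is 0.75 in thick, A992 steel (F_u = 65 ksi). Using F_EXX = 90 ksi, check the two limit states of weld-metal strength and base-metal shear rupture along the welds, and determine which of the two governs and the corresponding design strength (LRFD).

t_e = 0.707 × 0.625 = 0.4419 in; L = 32 in.
Weld metal: φR_n = 0.75 × 0.6 × 90 × 0.4419 × 32 = 572.7 kips.
Base metal (shear rupture): φR_n = 0.75 × 0.6 × 65 × 0.75 × 32 = 702 kips.
Governing: weld metal.

φR_n ≈ 573 kips (weld metal governs)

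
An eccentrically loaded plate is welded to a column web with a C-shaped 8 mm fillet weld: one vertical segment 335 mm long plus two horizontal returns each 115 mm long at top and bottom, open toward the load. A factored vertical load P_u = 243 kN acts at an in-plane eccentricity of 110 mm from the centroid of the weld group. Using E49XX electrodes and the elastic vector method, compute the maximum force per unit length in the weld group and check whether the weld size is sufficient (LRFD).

E49XX → F_EXX = 490 MPa.
Total weld length L_w = 565 mm. Treat welds as unit-width lines.
Centroid: x̄ = 2×115×57.5 / 565 = 23.41 mm from the vertical weld.
Polar moment about centroid: J = I_x + I_y = [335³/12 + 2×115×167.5²] + [335×23.41² + 2(115³/12 + 115×34.09²)] = 10290000 mm³.
Direct shear f_v = P/L_w = 243×10³ / 565 = 430.1 N/mm (vertical).
Torsion M = P·e = 243×10³ × 110 = 26730000 N·mm.
Critical point at (x, y) = (91.59, 167.5) from centroid. f_tx = M·y/J = 435.1 N/mm; f_ty = M·x/J = 237.9 N/mm.
Resultant f_max = √[f_tx² + (f_v + f_ty)²] = √[435.1² + (430.1 + 237.9)²] = 797.2 N/mm.
Capacity per unit length: φr_n = 0.75 × 0.6 × 490 × (0.707 × 8) = 1247 N/mm.
797.2 ≤ 1247 → adequate.

f_max ≈ 797 N/mm; adequate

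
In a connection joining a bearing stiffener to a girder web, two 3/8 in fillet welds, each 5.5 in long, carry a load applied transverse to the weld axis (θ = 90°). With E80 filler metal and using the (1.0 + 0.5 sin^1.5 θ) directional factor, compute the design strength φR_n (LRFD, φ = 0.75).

E80XX → F_EXX = 80 ksi.
t_e = 0.707 × 0.375 = 0.2651 in; A_we = 0.2651 × 11 = 2.916 in².
Directional factor: 1.0 + 0.5 sin^1.5(90°) = 1.5.
F_nw = 0.6 × 80 × 1.5 = 72 ksi.
φR_n = 0.75 × 72 × 2.916 = 157.5 kips.

φR_n ≈ 157 kips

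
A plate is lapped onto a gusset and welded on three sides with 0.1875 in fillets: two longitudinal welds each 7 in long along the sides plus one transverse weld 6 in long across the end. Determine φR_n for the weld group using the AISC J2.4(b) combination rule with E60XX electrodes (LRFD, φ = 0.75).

E60XX → F_EXX = 60 ksi.
t_e = 0.707 × 0.1875 = 0.1326 in.
R_nwl = 0.6 × 60 × 0.1326 × 14 = 66.81 kip (longitudinal, 2 welds).
R_nwt = 0.6 × 60 × 0.1326 × 6 = 28.63 kip (transverse, base value).
(i) R_nwl + R_nwt = 95.44 kip; (ii) 0.85 R_nwl + 1.5 R_nwt = 99.74 kip.
R_n = max = 99.74 kip [governs: (ii)]; φR_n = 74.81 kip.

φR_n ≈ 74.8 kip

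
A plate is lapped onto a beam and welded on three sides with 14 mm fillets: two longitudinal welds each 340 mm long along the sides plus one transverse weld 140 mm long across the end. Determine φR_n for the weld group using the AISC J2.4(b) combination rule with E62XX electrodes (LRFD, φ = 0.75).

E62XX → F_EXX = 620 MPa.
t_e = 0.707 × 14 = 9.898 mm.
R_nwl = 0.6 × 620 × 9.898 × 680 × 10⁻³ = 2504 kN (longitudinal, 2 welds).
R_nwt = 0.6 × 620 × 9.898 × 140 × 10⁻³ = 515.5 kN (transverse, base value).
(i) R_nwl + R_nwt = 3019 kN; (ii) 0.85 R_nwl + 1.5 R_nwt = 2901 kN.
R_n = max = 3019 kN [governs: (i)]; φR_n = 2264 kN.

φR_n ≈ 2260 kN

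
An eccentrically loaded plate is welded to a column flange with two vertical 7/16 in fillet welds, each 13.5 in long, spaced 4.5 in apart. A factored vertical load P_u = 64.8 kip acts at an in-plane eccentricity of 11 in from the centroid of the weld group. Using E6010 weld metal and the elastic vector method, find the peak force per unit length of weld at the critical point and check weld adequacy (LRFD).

E60XX → F_EXX = 60 ksi.
Total weld length L_w = 27 in. Treat welds as unit-width lines.
Polar moment about centroid: J = 2[d³/12 + d(b/2)²] = 2[13.5³/12 + 13.5×2.25²] = 546.8 in³.
Direct shear f_v = P/L_w = 64.8 / 27 = 2.4 kip/in (vertical).
Torsion M = P·e = 64.8 × 11 = 712.8 kip·in.
Critical point at (x, y) = (2.25, 6.75) from centroid. f_tx = M·y/J = 8.8 kip/in; f_ty = M·x/J = 2.933 kip/in.
Resultant f_max = √[f_tx² + (f_v + f_ty)²] = √[8.8² + (2.4 + 2.933)²] = 10.29 kip/in.
Capacity per unit length: φr_n = 0.75 × 0.6 × 60 × (0.707 × 0.4375) = 8.351 kip/in.
10.29 > 8.351 → NOT adequate.

f_max ≈ 10.3 kip/in; NOT adequate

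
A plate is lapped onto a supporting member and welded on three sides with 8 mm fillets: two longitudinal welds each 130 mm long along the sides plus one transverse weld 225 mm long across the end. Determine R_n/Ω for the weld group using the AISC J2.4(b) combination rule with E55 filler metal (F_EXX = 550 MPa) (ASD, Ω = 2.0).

t_e = 0.707 × 8 = 5.656 mm.
R_nwl = 0.6 × 550 × 5.656 × 260 × 10⁻³ = 485.3 kN (longitudinal, 2 welds).
R_nwt = 0.6 × 550 × 5.656 × 225 × 10⁻³ = 420 kN (transverse, base value).
(i) R_nwl + R_nwt = 905.2 kN; (ii) 0.85 R_nwl + 1.5 R_nwt = 1042 kN.
R_n = max = 1042 kN [governs: (ii)]; R_n/Ω = 521.2 kN.

R_n/Ω ≈ 521 kN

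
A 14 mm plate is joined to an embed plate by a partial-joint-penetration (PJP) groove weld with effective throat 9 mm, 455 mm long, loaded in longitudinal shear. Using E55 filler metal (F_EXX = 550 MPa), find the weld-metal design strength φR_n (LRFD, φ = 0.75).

φR_n ≈ 1010 kN

Effective throat (given) t_e = 9 mm.
A_we = 9 × 455 = 4095 mm².
F_nw = 0.6 F_EXX = 330 MPa.
φR_n = 0.75 × 330 × 4095 × 10⁻³ = 1014 kN.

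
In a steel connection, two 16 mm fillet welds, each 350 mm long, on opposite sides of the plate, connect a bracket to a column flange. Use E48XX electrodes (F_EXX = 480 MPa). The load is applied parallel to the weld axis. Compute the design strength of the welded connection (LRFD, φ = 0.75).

φR_n ≈ 1710 kN

Effective throat t_e = 0.707 × 16 = 11.31 mm.
Total length L = 700 mm; A_we = 11.31 × 700 = 7918 mm².
F_nw = 0.6 F_EXX = 0.6 × 480 = 288 MPa.
φR_n = 0.75 × 288 × 7918 × 10⁻³ = 1710 kN.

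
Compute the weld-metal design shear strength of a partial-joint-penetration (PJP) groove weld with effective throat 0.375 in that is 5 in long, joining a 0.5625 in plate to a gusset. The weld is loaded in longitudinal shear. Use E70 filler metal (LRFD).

E70XX → F_EXX = 70 ksi.
Effective throat (given) t_e = 0.375 in.
A_we = 0.375 × 5 = 1.875 in².
F_nw = 0.6 F_EXX = 42 ksi.
φR_n = 0.75 × 42 × 1.875 = 59.06 kip.

φR_n ≈ 59.1 kip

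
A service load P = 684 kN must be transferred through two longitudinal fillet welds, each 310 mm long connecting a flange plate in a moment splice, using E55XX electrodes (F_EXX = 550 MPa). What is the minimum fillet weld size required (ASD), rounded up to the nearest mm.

w = 10 mm

Total weld length L = 620 mm.
Required throat t_e = P × Ω / (0.6 F_EXX × L) = 684 × 2.0 / (0.6 × 550 × 620 × 10⁻³) = 6.686 mm.
Required leg w = t_e / 0.707 = 9.457 mm → use 10 mm.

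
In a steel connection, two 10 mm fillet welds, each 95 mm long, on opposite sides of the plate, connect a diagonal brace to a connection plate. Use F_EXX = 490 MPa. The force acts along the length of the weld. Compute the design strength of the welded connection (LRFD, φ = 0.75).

Effective throat t_e = 0.707 × 10 = 7.07 mm.
Total length L = 190 mm; A_we = 7.07 × 190 = 1343 mm².
F_nw = 0.6 F_EXX = 0.6 × 490 = 294 MPa.
φR_n = 0.75 × 294 × 1343 × 10⁻³ = 296.2 kN.

φR_n ≈ 296 kN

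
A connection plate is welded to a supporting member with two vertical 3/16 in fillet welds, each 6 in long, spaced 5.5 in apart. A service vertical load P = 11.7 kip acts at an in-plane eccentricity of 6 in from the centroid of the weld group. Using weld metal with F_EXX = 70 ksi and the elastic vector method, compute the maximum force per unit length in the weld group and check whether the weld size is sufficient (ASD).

Total weld length L_w = 12 in. Treat welds as unit-width lines.
Polar moment about centroid: J = 2[d³/12 + d(b/2)²] = 2[6³/12 + 6×2.75²] = 126.8 in³.
Direct shear f_v = P/L_w = 11.7 / 12 = 0.975 kip/in (vertical).
Torsion M = P·e = 11.7 × 6 = 70.2 kip·in.
Critical point at (x, y) = (2.75, 3) from centroid. f_tx = M·y/J = 1.662 kip/in; f_ty = M·x/J = 1.523 kip/in.
Resultant f_max = √[f_tx² + (f_v + f_ty)²] = √[1.662² + (0.975 + 1.523)²] = 3 kip/in.
Capacity per unit length: r_n/Ω = (1/2.0) × 0.6 × 70 × (0.707 × 0.1875) = 2.784 kip/in.
3 > 2.784 → NOT adequate.

f_max ≈ 3 kip/in; NOT adequate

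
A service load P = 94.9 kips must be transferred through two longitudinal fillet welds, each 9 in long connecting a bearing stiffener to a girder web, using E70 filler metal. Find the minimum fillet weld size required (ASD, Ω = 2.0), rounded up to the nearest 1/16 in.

w = 3/8 in

E70XX → F_EXX = 70 ksi.
Total weld length L = 18 in.
Required throat t_e = P × Ω / (0.6 F_EXX × L) = 94.9 × 2.0 / (0.6 × 70 × 18) = 0.2511 in.
Required leg w = t_e / 0.707 = 0.3551 in → use 3/8 in.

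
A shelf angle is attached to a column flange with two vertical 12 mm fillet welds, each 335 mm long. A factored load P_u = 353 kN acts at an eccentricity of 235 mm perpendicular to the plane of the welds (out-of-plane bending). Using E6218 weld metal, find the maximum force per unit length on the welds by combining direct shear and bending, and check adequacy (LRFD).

E62XX → F_EXX = 620 MPa.
L_w = 2 × 335 = 670 mm; section modulus (unit throat) S = 2 × L²/6 = 37410 mm².
Direct shear f_v = P/L_w = 353×10³/670 = 526.9 N/mm.
Moment M = P × e = 353×10³ × 235 = 82955000 N·mm; bending f_b = M/S = 2218 N/mm.
f_max = √(f_v² + f_b²) = √(526.9² + 2218²) = 2279 N/mm.
φr_n = 0.75 × 0.6 × 620 × (0.707 × 12) = 2367 N/mm → adequate.

f_max ≈ 2280 N/mm; adequate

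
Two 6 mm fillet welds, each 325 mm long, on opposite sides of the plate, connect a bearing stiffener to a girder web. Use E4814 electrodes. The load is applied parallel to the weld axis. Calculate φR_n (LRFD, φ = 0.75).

φR_n ≈ 596 kN

E48XX → F_EXX = 480 MPa.
Effective throat t_e = 0.707 × 6 = 4.242 mm.
Total length L = 650 mm; A_we = 4.242 × 650 = 2757 mm².
F_nw = 0.6 F_EXX = 0.6 × 480 = 288 MPa.
φR_n = 0.75 × 288 × 2757 × 10⁻³ = 595.6 kN.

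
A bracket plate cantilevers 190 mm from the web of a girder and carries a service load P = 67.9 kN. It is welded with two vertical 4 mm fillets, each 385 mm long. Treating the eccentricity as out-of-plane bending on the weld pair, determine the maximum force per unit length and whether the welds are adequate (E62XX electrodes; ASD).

E62XX → F_EXX = 620 MPa.
L_w = 2 × 385 = 770 mm; section modulus (unit throat) S = 2 × L²/6 = 49410 mm².
Direct shear f_v = P/L_w = 67.9×10³/770 = 88.18 N/mm.
Moment M = P × e = 67.9×10³ × 190 = 12901000 N·mm; bending f_b = M/S = 261.1 N/mm.
f_max = √(f_v² + f_b²) = √(88.18² + 261.1²) = 275.6 N/mm.
r_n/Ω = (1/2.0) × 0.6 × 620 × (0.707 × 4) = 526 N/mm → adequate.

f_max ≈ 276 N/mm; adequate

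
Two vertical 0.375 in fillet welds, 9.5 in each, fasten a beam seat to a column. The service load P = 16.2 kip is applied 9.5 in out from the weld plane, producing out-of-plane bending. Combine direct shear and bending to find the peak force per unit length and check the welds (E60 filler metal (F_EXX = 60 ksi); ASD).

f_max ≈ 5.19 kip/in; NOT adequate

L_w = 2 × 9.5 = 19 in; section modulus (unit throat) S = 2 × L²/6 = 30.08 in².
Direct shear f_v = P/L_w = 16.2/19 = 0.8526 kip/in.
Moment M = P × e = 16.2 × 9.5 = 153.9 kip·in; bending f_b = M/S = 5.116 kip/in.
f_max = √(f_v² + f_b²) = √(0.8526² + 5.116²) = 5.186 kip/in.
r_n/Ω = (1/2.0) × 0.6 × 60 × (0.707 × 0.375) = 4.772 kip/in → NOT adequate.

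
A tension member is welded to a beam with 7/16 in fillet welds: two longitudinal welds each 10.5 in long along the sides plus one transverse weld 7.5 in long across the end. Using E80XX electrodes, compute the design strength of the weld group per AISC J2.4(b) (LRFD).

E80XX → F_EXX = 80 ksi.
t_e = 0.707 × 0.4375 = 0.3093 in.
R_nwl = 0.6 × 80 × 0.3093 × 21 = 311.8 kips (longitudinal, 2 welds).
R_nwt = 0.6 × 80 × 0.3093 × 7.5 = 111.4 kips (transverse, base value).
(i) R_nwl + R_nwt = 423.1 kips; (ii) 0.85 R_nwl + 1.5 R_nwt = 432 kips.
R_n = max = 432 kips [governs: (ii)]; φR_n = 324 kips.

φR_n ≈ 324 kips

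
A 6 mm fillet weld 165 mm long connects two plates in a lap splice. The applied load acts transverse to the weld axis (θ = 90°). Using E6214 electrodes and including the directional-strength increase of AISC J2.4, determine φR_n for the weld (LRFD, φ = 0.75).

φR_n ≈ 293 kN

E62XX → F_EXX = 620 MPa.
t_e = 0.707 × 6 = 4.242 mm; A_we = 4.242 × 165 = 699.9 mm².
Directional factor: 1.0 + 0.5 sin^1.5(90°) = 1.5.
F_nw = 0.6 × 620 × 1.5 = 558 MPa.
φR_n = 0.75 × 558 × 699.9 × 10⁻³ = 292.9 kN.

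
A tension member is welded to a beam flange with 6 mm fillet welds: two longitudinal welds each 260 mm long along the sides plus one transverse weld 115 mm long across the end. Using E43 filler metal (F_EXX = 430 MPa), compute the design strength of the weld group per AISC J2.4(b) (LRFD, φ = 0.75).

φR_n ≈ 521 kN

t_e = 0.707 × 6 = 4.242 mm.
R_nwl = 0.6 × 430 × 4.242 × 520 × 10⁻³ = 569.1 kN (longitudinal, 2 welds).
R_nwt = 0.6 × 430 × 4.242 × 115 × 10⁻³ = 125.9 kN (transverse, base value).
(i) R_nwl + R_nwt = 695 kN; (ii) 0.85 R_nwl + 1.5 R_nwt = 672.5 kN.
R_n = max = 695 kN [governs: (i)]; φR_n = 521.2 kN.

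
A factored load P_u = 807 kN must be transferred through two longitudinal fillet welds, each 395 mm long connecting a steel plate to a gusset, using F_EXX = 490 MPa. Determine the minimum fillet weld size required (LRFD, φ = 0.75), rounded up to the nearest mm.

w = 7 mm

Total weld length L = 790 mm.
Required throat t_e = P_u / (φ × 0.6 F_EXX × L) = 807 / (0.75 × 0.6 × 490 × 790 × 10⁻³) = 4.633 mm.
Required leg w = t_e / 0.707 = 6.553 mm → use 7 mm.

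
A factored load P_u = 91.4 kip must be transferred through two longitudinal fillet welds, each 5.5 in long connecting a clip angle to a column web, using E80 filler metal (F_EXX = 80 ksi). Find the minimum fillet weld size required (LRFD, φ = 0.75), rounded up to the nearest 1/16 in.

Total weld length L = 11 in.
Required throat t_e = P_u / (φ × 0.6 F_EXX × L) = 91.4 / (0.75 × 0.6 × 80 × 11) = 0.2308 in.
Required leg w = t_e / 0.707 = 0.3265 in → use 3/8 in.

w = 3/8 in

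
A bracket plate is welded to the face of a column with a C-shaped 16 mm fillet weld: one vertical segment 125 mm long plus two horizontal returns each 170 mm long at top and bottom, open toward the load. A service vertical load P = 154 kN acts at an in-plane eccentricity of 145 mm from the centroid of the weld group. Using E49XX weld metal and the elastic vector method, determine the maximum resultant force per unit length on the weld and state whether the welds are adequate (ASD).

f_max ≈ 1230 N/mm; adequate

E49XX → F_EXX = 490 MPa.
Total weld length L_w = 465 mm. Treat welds as unit-width lines.
Centroid: x̄ = 2×170×85 / 465 = 62.15 mm from the vertical weld.
Polar moment about centroid: J = I_x + I_y = [125³/12 + 2×170×62.5²] + [125×62.15² + 2(170³/12 + 170×22.85²)] = 2970000 mm³.
Direct shear f_v = P/L_w = 154×10³ / 465 = 331.2 N/mm (vertical).
Torsion M = P·e = 154×10³ × 145 = 22330000 N·mm.
Critical point at (x, y) = (107.8, 62.5) from centroid. f_tx = M·y/J = 469.9 N/mm; f_ty = M·x/J = 810.8 N/mm.
Resultant f_max = √[f_tx² + (f_v + f_ty)²] = √[469.9² + (331.2 + 810.8)²] = 1235 N/mm.
Capacity per unit length: r_n/Ω = (1/2.0) × 0.6 × 490 × (0.707 × 16) = 1663 N/mm.
1235 ≤ 1663 → adequate.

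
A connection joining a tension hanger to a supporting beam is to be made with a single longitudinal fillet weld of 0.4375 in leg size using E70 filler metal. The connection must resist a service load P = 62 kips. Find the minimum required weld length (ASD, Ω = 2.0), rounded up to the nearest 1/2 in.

E70XX → F_EXX = 70 ksi.
Throat t_e = 0.707 × 0.4375 = 0.3093 in.
r_n/Ω = (0.6 × 70 × 0.3093) / 2.0 = 6.496 kip/in.
L_req = P / (r_n/Ω) = 62 / 6.496 = 9.545 in total.
Round up → use L = 10 in.

L = 10 in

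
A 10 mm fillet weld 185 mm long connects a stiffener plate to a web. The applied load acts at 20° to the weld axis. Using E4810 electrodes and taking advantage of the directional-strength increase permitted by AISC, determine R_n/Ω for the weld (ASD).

E48XX → F_EXX = 480 MPa.
t_e = 0.707 × 10 = 7.07 mm; A_we = 7.07 × 185 = 1308 mm².
Directional factor: 1.0 + 0.5 sin^1.5(20°) = 1.1.
F_nw = 0.6 × 480 × 1.1 = 316.8 MPa.
R_n/Ω = (316.8 × 1308) / 2.0 × 10⁻³ = 207.2 kN.

R_n/Ω ≈ 207 kN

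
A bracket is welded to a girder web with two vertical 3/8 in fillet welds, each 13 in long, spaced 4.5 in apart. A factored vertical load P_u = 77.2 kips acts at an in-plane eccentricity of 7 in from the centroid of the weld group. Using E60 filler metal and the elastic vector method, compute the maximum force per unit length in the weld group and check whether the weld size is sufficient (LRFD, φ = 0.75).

E60XX → F_EXX = 60 ksi.
Total weld length L_w = 26 in. Treat welds as unit-width lines.
Polar moment about centroid: J = 2[d³/12 + d(b/2)²] = 2[13³/12 + 13×2.25²] = 497.8 in³.
Direct shear f_v = P/L_w = 77.2 / 26 = 2.969 kip/in (vertical).
Torsion M = P·e = 77.2 × 7 = 540.4 kip·in.
Critical point at (x, y) = (2.25, 6.5) from centroid. f_tx = M·y/J = 7.056 kip/in; f_ty = M·x/J = 2.443 kip/in.
Resultant f_max = √[f_tx² + (f_v + f_ty)²] = √[7.056² + (2.969 + 2.443)²] = 8.893 kip/in.
Capacity per unit length: φr_n = 0.75 × 0.6 × 60 × (0.707 × 0.375) = 7.158 kip/in.
8.893 > 7.158 → NOT adequate.

f_max ≈ 8.89 kip/in; NOT adequate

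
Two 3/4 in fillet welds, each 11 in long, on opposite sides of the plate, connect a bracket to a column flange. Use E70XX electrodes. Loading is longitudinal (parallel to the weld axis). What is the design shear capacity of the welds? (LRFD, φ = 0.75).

φR_n ≈ 367 kips

E70XX → F_EXX = 70 ksi.
Effective throat t_e = 0.707 × 0.75 = 0.5302 in.
Total length L = 22 in; A_we = 0.5302 × 22 = 11.67 in².
F_nw = 0.6 F_EXX = 0.6 × 70 = 42 ksi.
φR_n = 0.75 × 42 × 11.67 = 367.5 kips.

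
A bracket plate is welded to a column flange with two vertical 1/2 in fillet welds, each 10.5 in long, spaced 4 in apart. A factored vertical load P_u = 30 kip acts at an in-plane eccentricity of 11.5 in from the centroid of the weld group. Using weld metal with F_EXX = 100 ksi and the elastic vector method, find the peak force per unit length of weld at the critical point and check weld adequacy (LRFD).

f_max ≈ 7.63 kip/in; adequate

Total weld length L_w = 21 in. Treat welds as unit-width lines.
Polar moment about centroid: J = 2[d³/12 + d(b/2)²] = 2[10.5³/12 + 10.5×2²] = 276.9 in³.
Direct shear f_v = P/L_w = 30 / 21 = 1.429 kip/in (vertical).
Torsion M = P·e = 30 × 11.5 = 345 kip·in.
Critical point at (x, y) = (2, 5.25) from centroid. f_tx = M·y/J = 6.54 kip/in; f_ty = M·x/J = 2.492 kip/in.
Resultant f_max = √[f_tx² + (f_v + f_ty)²] = √[6.54² + (1.429 + 2.492)²] = 7.625 kip/in.
Capacity per unit length: φr_n = 0.75 × 0.6 × 100 × (0.707 × 0.5) = 15.91 kip/in.
7.625 ≤ 15.91 → adequate.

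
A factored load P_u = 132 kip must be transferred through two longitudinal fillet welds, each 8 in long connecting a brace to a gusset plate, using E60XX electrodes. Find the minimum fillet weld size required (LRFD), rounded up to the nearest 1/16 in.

E60XX → F_EXX = 60 ksi.
Total weld length L = 16 in.
Required throat t_e = P_u / (φ × 0.6 F_EXX × L) = 132 / (0.75 × 0.6 × 60 × 16) = 0.3056 in.
Required leg w = t_e / 0.707 = 0.4322 in → use 7/16 in.

w = 7/16 in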